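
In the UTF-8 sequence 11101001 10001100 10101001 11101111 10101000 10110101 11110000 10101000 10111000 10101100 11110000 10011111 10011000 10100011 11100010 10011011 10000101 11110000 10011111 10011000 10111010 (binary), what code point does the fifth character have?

U+26C5

Offset 0: leading byte 0xE9 = 11101001 → 3-byte char #1 = E9 8C A9.
Offset 3: leading byte 0xEF = 11101111 → 3-byte char #2 = EF A8 B5.
Offset 6: leading byte 0xF0 = 11110000 → 4-byte char #3 = F0 A8 B8 AC.
Offset 10: leading byte 0xF0 = 11110000 → 4-byte char #4 = F0 9F 98 A3.
Offset 14: leading byte 0xE2 = 11100010 → 3-byte char #5 = E2 9B 85.
Leading byte 0xE2 = 11100010 matches 1110xxxx → 3-byte sequence.
Byte 1: 0xE2 = 11100010, payload 0010 (4 bits).
Byte 2: 0x9B = 10011011 (10xxxxxx ✓), payload 011011.
Byte 3: 0x85 = 10000101 (10xxxxxx ✓), payload 000101.
Concatenate: 0010011011000101 = 0x26C5 (16 bits → U+26C5).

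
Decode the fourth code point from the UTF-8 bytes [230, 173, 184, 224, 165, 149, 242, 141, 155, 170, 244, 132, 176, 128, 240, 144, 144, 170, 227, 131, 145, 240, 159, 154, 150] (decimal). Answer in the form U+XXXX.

U+104C00

Offset 0: leading byte 0xE6 = 11100110 → 3-byte char #1 = E6 AD B8.
Offset 3: leading byte 0xE0 = 11100000 → 3-byte char #2 = E0 A5 95.
Offset 6: leading byte 0xF2 = 11110010 → 4-byte char #3 = F2 8D 9B AA.
Offset 10: leading byte 0xF4 = 11110100 → 4-byte char #4 = F4 84 B0 80.
Leading byte 0xF4 = 11110100 matches 11110xxx → 4-byte sequence.
Byte 1: 0xF4 = 11110100, payload 100 (3 bits).
Byte 2: 0x84 = 10000100 (10xxxxxx ✓), payload 000100.
Byte 3: 0xB0 = 10110000 (10xxxxxx ✓), payload 110000.
Byte 4: 0x80 = 10000000 (10xxxxxx ✓), payload 000000.
Concatenate: 100000100110000000000 = 0x104C00 (21 bits → U+104C00).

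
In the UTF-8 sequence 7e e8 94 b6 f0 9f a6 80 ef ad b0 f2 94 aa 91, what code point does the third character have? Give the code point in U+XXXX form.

U+1F980

Offset 0: leading byte 0x7E = 01111110 → 1-byte char #1 = 7E.
Offset 1: leading byte 0xE8 = 11101000 → 3-byte char #2 = E8 94 B6.
Offset 4: leading byte 0xF0 = 11110000 → 4-byte char #3 = F0 9F A6 80.
Leading byte 0xF0 = 11110000 matches 11110xxx → 4-byte sequence.
Byte 1: 0xF0 = 11110000, payload 000 (3 bits).
Byte 2: 0x9F = 10011111 (10xxxxxx ✓), payload 011111.
Byte 3: 0xA6 = 10100110 (10xxxxxx ✓), payload 100110.
Byte 4: 0x80 = 10000000 (10xxxxxx ✓), payload 000000.
Concatenate: 000011111100110000000 = 0x1F980 (21 bits → U+1F980).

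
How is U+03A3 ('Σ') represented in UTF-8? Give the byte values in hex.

CE A3

U+03A3 = 0x3A3 = 931 decimal. In range U+0080–U+07FF → 2-byte form: 110xxxxx 10xxxxxx.
Binary (11 bits): 01110100011.
Split 5+6: 01110 | 100011.
Byte 1: 11001110 = 0xCE.
Byte 2: 10100011 = 0xA3.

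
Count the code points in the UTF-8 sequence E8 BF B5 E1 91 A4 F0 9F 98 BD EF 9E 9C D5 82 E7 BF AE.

Byte at offset 0: 0xE8 = 11101000 → 3-byte char (#1). Advance 3.
Byte at offset 3: 0xE1 = 11100001 → 3-byte char (#2). Advance 3.
Byte at offset 6: 0xF0 = 11110000 → 4-byte char (#3). Advance 4.
Byte at offset 10: 0xEF = 11101111 → 3-byte char (#4). Advance 3.
Byte at offset 13: 0xD5 = 11010101 → 2-byte char (#5). Advance 2.
Byte at offset 15: 0xE7 = 11100111 → 3-byte char (#6). Advance 3.
Reached end at offset 18 after 6 code points.

6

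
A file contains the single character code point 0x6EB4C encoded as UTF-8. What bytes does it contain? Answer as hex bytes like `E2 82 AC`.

F1 AE AD 8C

U+6EB4C = 0x6EB4C = 453452 decimal. In range U+10000–U+10FFFF → 4-byte form: 11110xxx 10xxxxxx 10xxxxxx 10xxxxxx.
Binary (21 bits): 001101110101101001100.
Split 3+6+6+6: 001 | 101110 | 101101 | 001100.
Byte 1: 11110001 = 0xF1.
Byte 2: 10101110 = 0xAE.
Byte 3: 10101101 = 0xAD.
Byte 4: 10001100 = 0x8C.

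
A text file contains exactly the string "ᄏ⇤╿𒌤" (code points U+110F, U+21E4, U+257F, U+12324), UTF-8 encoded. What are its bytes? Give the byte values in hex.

U+110F: 3-byte form → E1 84 8F.
U+21E4: 3-byte form → E2 87 A4.
U+257F: 3-byte form → E2 95 BF.
U+12324: 4-byte form → F0 92 8C A4.
Concatenated (13 bytes): E1 84 8F E2 87 A4 E2 95 BF F0 92 8C A4.

E1 84 8F E2 87 A4 E2 95 BF F0 92 8C A4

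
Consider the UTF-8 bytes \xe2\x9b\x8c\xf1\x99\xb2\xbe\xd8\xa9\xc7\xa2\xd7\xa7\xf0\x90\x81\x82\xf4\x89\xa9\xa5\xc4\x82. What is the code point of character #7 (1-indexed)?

Offset 0: leading byte 0xE2 = 11100010 → 3-byte char #1 = E2 9B 8C.
Offset 3: leading byte 0xF1 = 11110001 → 4-byte char #2 = F1 99 B2 BE.
Offset 7: leading byte 0xD8 = 11011000 → 2-byte char #3 = D8 A9.
Offset 9: leading byte 0xC7 = 11000111 → 2-byte char #4 = C7 A2.
Offset 11: leading byte 0xD7 = 11010111 → 2-byte char #5 = D7 A7.
Offset 13: leading byte 0xF0 = 11110000 → 4-byte char #6 = F0 90 81 82.
Offset 17: leading byte 0xF4 = 11110100 → 4-byte char #7 = F4 89 A9 A5.
Leading byte 0xF4 = 11110100 matches 11110xxx → 4-byte sequence.
Byte 1: 0xF4 = 11110100, payload 100 (3 bits).
Byte 2: 0x89 = 10001001 (10xxxxxx ✓), payload 001001.
Byte 3: 0xA9 = 10101001 (10xxxxxx ✓), payload 101001.
Byte 4: 0xA5 = 10100101 (10xxxxxx ✓), payload 100101.
Concatenate: 100001001101001100101 = 0x109A65 (21 bits → U+109A65).

U+109A65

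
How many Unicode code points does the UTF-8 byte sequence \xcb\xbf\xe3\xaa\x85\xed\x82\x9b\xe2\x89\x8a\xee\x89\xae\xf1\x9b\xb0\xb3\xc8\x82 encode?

7

Byte at offset 0: 0xCB = 11001011 → 2-byte char (#1). Advance 2.
Byte at offset 2: 0xE3 = 11100011 → 3-byte char (#2). Advance 3.
Byte at offset 5: 0xED = 11101101 → 3-byte char (#3). Advance 3.
Byte at offset 8: 0xE2 = 11100010 → 3-byte char (#4). Advance 3.
Byte at offset 11: 0xEE = 11101110 → 3-byte char (#5). Advance 3.
Byte at offset 14: 0xF1 = 11110001 → 4-byte char (#6). Advance 4.
Byte at offset 18: 0xC8 = 11001000 → 2-byte char (#7). Advance 2.
Reached end at offset 20 after 7 code points.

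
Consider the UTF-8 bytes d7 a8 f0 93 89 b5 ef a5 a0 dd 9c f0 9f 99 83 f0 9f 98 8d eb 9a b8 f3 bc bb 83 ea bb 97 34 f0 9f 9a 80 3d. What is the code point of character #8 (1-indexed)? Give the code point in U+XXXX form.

Offset 0: leading byte 0xD7 = 11010111 → 2-byte char #1 = D7 A8.
Offset 2: leading byte 0xF0 = 11110000 → 4-byte char #2 = F0 93 89 B5.
Offset 6: leading byte 0xEF = 11101111 → 3-byte char #3 = EF A5 A0.
Offset 9: leading byte 0xDD = 11011101 → 2-byte char #4 = DD 9C.
Offset 11: leading byte 0xF0 = 11110000 → 4-byte char #5 = F0 9F 99 83.
Offset 15: leading byte 0xF0 = 11110000 → 4-byte char #6 = F0 9F 98 8D.
Offset 19: leading byte 0xEB = 11101011 → 3-byte char #7 = EB 9A B8.
Offset 22: leading byte 0xF3 = 11110011 → 4-byte char #8 = F3 BC BB 83.
Leading byte 0xF3 = 11110011 matches 11110xxx → 4-byte sequence.
Byte 1: 0xF3 = 11110011, payload 011 (3 bits).
Byte 2: 0xBC = 10111100 (10xxxxxx ✓), payload 111100.
Byte 3: 0xBB = 10111011 (10xxxxxx ✓), payload 111011.
Byte 4: 0x83 = 10000011 (10xxxxxx ✓), payload 000011.
Concatenate: 011111100111011000011 = 0xFCEC3 (21 bits → U+FCEC3).

U+FCEC3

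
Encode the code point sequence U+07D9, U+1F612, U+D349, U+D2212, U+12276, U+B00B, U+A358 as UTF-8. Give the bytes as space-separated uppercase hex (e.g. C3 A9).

U+07D9: 2-byte form → DF 99.
U+1F612: 4-byte form → F0 9F 98 92.
U+D349: 3-byte form → ED 8D 89.
U+D2212: 4-byte form → F3 92 88 92.
U+12276: 4-byte form → F0 92 89 B6.
U+B00B: 3-byte form → EB 80 8B.
U+A358: 3-byte form → EA 8D 98.
Concatenated (23 bytes): DF 99 F0 9F 98 92 ED 8D 89 F3 92 88 92 F0 92 89 B6 EB 80 8B EA 8D 98.

DF 99 F0 9F 98 92 ED 8D 89 F3 92 88 92 F0 92 89 B6 EB 80 8B EA 8D 98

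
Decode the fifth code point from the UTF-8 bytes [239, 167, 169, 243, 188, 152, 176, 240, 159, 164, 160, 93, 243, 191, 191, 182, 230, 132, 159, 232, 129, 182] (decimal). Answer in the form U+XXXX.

U+FFFF6

Offset 0: leading byte 0xEF = 11101111 → 3-byte char #1 = EF A7 A9.
Offset 3: leading byte 0xF3 = 11110011 → 4-byte char #2 = F3 BC 98 B0.
Offset 7: leading byte 0xF0 = 11110000 → 4-byte char #3 = F0 9F A4 A0.
Offset 11: leading byte 0x5D = 01011101 → 1-byte char #4 = 5D.
Offset 12: leading byte 0xF3 = 11110011 → 4-byte char #5 = F3 BF BF B6.
Leading byte 0xF3 = 11110011 matches 11110xxx → 4-byte sequence.
Byte 1: 0xF3 = 11110011, payload 011 (3 bits).
Byte 2: 0xBF = 10111111 (10xxxxxx ✓), payload 111111.
Byte 3: 0xBF = 10111111 (10xxxxxx ✓), payload 111111.
Byte 4: 0xB6 = 10110110 (10xxxxxx ✓), payload 110110.
Concatenate: 011111111111111110110 = 0xFFFF6 (21 bits → U+FFFF6).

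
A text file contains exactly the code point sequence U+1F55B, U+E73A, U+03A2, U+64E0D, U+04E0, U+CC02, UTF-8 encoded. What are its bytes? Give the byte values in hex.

U+1F55B: 4-byte form → F0 9F 95 9B.
U+E73A: 3-byte form → EE 9C BA.
U+03A2: 2-byte form → CE A2.
U+64E0D: 4-byte form → F1 A4 B8 8D.
U+04E0: 2-byte form → D3 A0.
U+CC02: 3-byte form → EC B0 82.
Concatenated (18 bytes): F0 9F 95 9B EE 9C BA CE A2 F1 A4 B8 8D D3 A0 EC B0 82.

F0 9F 95 9B EE 9C BA CE A2 F1 A4 B8 8D D3 A0 EC B0 82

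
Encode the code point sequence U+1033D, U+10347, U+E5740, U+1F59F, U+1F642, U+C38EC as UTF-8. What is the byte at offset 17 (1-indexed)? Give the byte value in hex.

1-indexed offset 17 is 0-indexed offset 16.
U+1033D → 4-byte form F0 90 8C BD at offsets 0–3.
U+10347 → 4-byte form F0 90 8D 87 at offsets 4–7.
U+E5740 → 4-byte form F3 A5 9D 80 at offsets 8–11.
U+1F59F → 4-byte form F0 9F 96 9F at offsets 12–15.
U+1F642 → 4-byte form F0 9F 99 82 at offsets 16–19.
Offset 16 falls in char 5's range; it's byte 1 of F0 9F 99 82 = 0xF0.

0xF0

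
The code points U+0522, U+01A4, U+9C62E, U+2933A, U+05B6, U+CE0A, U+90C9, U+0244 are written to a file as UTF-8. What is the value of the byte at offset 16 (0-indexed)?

U+0522 → 2-byte form D4 A2 at offsets 0–1.
U+01A4 → 2-byte form C6 A4 at offsets 2–3.
U+9C62E → 4-byte form F2 9C 98 AE at offsets 4–7.
U+2933A → 4-byte form F0 A9 8C BA at offsets 8–11.
U+05B6 → 2-byte form D6 B6 at offsets 12–13.
U+CE0A → 3-byte form EC B8 8A at offsets 14–16.
Offset 16 falls in char 6's range; it's byte 3 of EC B8 8A = 0x8A.

0x8A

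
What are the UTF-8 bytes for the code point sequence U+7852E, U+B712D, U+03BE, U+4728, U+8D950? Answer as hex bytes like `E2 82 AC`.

F1 B8 94 AE F2 B7 84 AD CE BE E4 9C A8 F2 8D A5 90

U+7852E: 4-byte form → F1 B8 94 AE.
U+B712D: 4-byte form → F2 B7 84 AD.
U+03BE: 2-byte form → CE BE.
U+4728: 3-byte form → E4 9C A8.
U+8D950: 4-byte form → F2 8D A5 90.
Concatenated (17 bytes): F1 B8 94 AE F2 B7 84 AD CE BE E4 9C A8 F2 8D A5 90.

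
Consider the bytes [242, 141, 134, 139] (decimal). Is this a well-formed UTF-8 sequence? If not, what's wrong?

Leading byte 0xF2 = 11110010 → 4-byte form.
Continuation bytes 0x8D=10001101, 0x86=10000110, 0x8B=10001011 all match 10xxxxxx.
Decoded value 0x8D18B is ≥ 0x10000 (shortest form) and not a surrogate.

valid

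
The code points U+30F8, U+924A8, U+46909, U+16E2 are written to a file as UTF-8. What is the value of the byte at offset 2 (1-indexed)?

1-indexed offset 2 is 0-indexed offset 1.
U+30F8 → 3-byte form E3 83 B8 at offsets 0–2.
Offset 1 falls in char 1's range; it's byte 2 of E3 83 B8 = 0x83.

0x83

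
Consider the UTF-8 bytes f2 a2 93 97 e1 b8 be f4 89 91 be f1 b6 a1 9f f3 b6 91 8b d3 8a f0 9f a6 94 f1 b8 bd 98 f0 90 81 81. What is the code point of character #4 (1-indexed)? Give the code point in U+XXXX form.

U+7685F

Offset 0: leading byte 0xF2 = 11110010 → 4-byte char #1 = F2 A2 93 97.
Offset 4: leading byte 0xE1 = 11100001 → 3-byte char #2 = E1 B8 BE.
Offset 7: leading byte 0xF4 = 11110100 → 4-byte char #3 = F4 89 91 BE.
Offset 11: leading byte 0xF1 = 11110001 → 4-byte char #4 = F1 B6 A1 9F.
Leading byte 0xF1 = 11110001 matches 11110xxx → 4-byte sequence.
Byte 1: 0xF1 = 11110001, payload 001 (3 bits).
Byte 2: 0xB6 = 10110110 (10xxxxxx ✓), payload 110110.
Byte 3: 0xA1 = 10100001 (10xxxxxx ✓), payload 100001.
Byte 4: 0x9F = 10011111 (10xxxxxx ✓), payload 011111.
Concatenate: 001110110100001011111 = 0x7685F (21 bits → U+7685F).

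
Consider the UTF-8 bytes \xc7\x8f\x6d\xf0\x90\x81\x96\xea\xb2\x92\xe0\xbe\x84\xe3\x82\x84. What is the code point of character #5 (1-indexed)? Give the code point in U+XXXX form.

Offset 0: leading byte 0xC7 = 11000111 → 2-byte char #1 = C7 8F.
Offset 2: leading byte 0x6D = 01101101 → 1-byte char #2 = 6D.
Offset 3: leading byte 0xF0 = 11110000 → 4-byte char #3 = F0 90 81 96.
Offset 7: leading byte 0xEA = 11101010 → 3-byte char #4 = EA B2 92.
Offset 10: leading byte 0xE0 = 11100000 → 3-byte char #5 = E0 BE 84.
Leading byte 0xE0 = 11100000 matches 1110xxxx → 3-byte sequence.
Byte 1: 0xE0 = 11100000, payload 0000 (4 bits).
Byte 2: 0xBE = 10111110 (10xxxxxx ✓), payload 111110.
Byte 3: 0x84 = 10000100 (10xxxxxx ✓), payload 000100.
Concatenate: 0000111110000100 = 0xF84 (16 bits → U+0F84).

U+0F84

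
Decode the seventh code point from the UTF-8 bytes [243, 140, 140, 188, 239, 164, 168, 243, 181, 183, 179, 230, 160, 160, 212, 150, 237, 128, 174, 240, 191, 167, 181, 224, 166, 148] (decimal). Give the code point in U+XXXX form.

Offset 0: leading byte 0xF3 = 11110011 → 4-byte char #1 = F3 8C 8C BC.
Offset 4: leading byte 0xEF = 11101111 → 3-byte char #2 = EF A4 A8.
Offset 7: leading byte 0xF3 = 11110011 → 4-byte char #3 = F3 B5 B7 B3.
Offset 11: leading byte 0xE6 = 11100110 → 3-byte char #4 = E6 A0 A0.
Offset 14: leading byte 0xD4 = 11010100 → 2-byte char #5 = D4 96.
Offset 16: leading byte 0xED = 11101101 → 3-byte char #6 = ED 80 AE.
Offset 19: leading byte 0xF0 = 11110000 → 4-byte char #7 = F0 BF A7 B5.
Leading byte 0xF0 = 11110000 matches 11110xxx → 4-byte sequence.
Byte 1: 0xF0 = 11110000, payload 000 (3 bits).
Byte 2: 0xBF = 10111111 (10xxxxxx ✓), payload 111111.
Byte 3: 0xA7 = 10100111 (10xxxxxx ✓), payload 100111.
Byte 4: 0xB5 = 10110101 (10xxxxxx ✓), payload 110101.
Concatenate: 000111111100111110101 = 0x3F9F5 (21 bits → U+3F9F5).

U+3F9F5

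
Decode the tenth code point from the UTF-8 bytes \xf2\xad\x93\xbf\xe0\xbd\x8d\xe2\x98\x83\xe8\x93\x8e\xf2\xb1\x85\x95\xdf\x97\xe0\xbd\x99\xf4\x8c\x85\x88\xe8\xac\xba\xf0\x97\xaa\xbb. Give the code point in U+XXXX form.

U+17ABB

Offset 0: leading byte 0xF2 = 11110010 → 4-byte char #1 = F2 AD 93 BF.
Offset 4: leading byte 0xE0 = 11100000 → 3-byte char #2 = E0 BD 8D.
Offset 7: leading byte 0xE2 = 11100010 → 3-byte char #3 = E2 98 83.
Offset 10: leading byte 0xE8 = 11101000 → 3-byte char #4 = E8 93 8E.
Offset 13: leading byte 0xF2 = 11110010 → 4-byte char #5 = F2 B1 85 95.
Offset 17: leading byte 0xDF = 11011111 → 2-byte char #6 = DF 97.
Offset 19: leading byte 0xE0 = 11100000 → 3-byte char #7 = E0 BD 99.
Offset 22: leading byte 0xF4 = 11110100 → 4-byte char #8 = F4 8C 85 88.
Offset 26: leading byte 0xE8 = 11101000 → 3-byte char #9 = E8 AC BA.
Offset 29: leading byte 0xF0 = 11110000 → 4-byte char #10 = F0 97 AA BB.
Leading byte 0xF0 = 11110000 matches 11110xxx → 4-byte sequence.
Byte 1: 0xF0 = 11110000, payload 000 (3 bits).
Byte 2: 0x97 = 10010111 (10xxxxxx ✓), payload 010111.
Byte 3: 0xAA = 10101010 (10xxxxxx ✓), payload 101010.
Byte 4: 0xBB = 10111011 (10xxxxxx ✓), payload 111011.
Concatenate: 000010111101010111011 = 0x17ABB (21 bits → U+17ABB).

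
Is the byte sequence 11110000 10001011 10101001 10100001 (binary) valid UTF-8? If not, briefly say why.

Leading byte 0xF0 = 11110000 → 4-byte form.
Continuation bytes all match 10xxxxxx. Payload decodes to 0xBA61.
But 0xBA61 < 0x10000, the minimum for a 4-byte sequence — this is an overlong encoding.

invalid (overlong encoding)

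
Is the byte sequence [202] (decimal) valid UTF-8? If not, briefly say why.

invalid (sequence truncated)

Leading byte 0xCA = 11001010 → 2-byte form, but only 1 byte is present.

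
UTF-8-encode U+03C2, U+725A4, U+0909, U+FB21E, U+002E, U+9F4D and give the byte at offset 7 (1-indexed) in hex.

1-indexed offset 7 is 0-indexed offset 6.
U+03C2 → 2-byte form CF 82 at offsets 0–1.
U+725A4 → 4-byte form F1 B2 96 A4 at offsets 2–5.
U+0909 → 3-byte form E0 A4 89 at offsets 6–8.
Offset 6 falls in char 3's range; it's byte 1 of E0 A4 89 = 0xE0.

0xE0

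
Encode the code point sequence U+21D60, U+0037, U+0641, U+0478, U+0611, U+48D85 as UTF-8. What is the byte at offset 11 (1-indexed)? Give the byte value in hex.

1-indexed offset 11 is 0-indexed offset 10.
U+21D60 → 4-byte form F0 A1 B5 A0 at offsets 0–3.
U+0037 → 1-byte form 37 at offsets 4–4.
U+0641 → 2-byte form D9 81 at offsets 5–6.
U+0478 → 2-byte form D1 B8 at offsets 7–8.
U+0611 → 2-byte form D8 91 at offsets 9–10.
Offset 10 falls in char 5's range; it's byte 2 of D8 91 = 0x91.

0x91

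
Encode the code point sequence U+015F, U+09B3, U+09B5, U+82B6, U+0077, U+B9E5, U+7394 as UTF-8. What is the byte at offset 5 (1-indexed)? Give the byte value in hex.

0xB3

1-indexed offset 5 is 0-indexed offset 4.
U+015F → 2-byte form C5 9F at offsets 0–1.
U+09B3 → 3-byte form E0 A6 B3 at offsets 2–4.
Offset 4 falls in char 2's range; it's byte 3 of E0 A6 B3 = 0xB3.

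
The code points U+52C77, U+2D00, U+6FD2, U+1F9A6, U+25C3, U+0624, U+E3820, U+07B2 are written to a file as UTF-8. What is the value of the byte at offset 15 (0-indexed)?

0x97

U+52C77 → 4-byte form F1 92 B1 B7 at offsets 0–3.
U+2D00 → 3-byte form E2 B4 80 at offsets 4–6.
U+6FD2 → 3-byte form E6 BF 92 at offsets 7–9.
U+1F9A6 → 4-byte form F0 9F A6 A6 at offsets 10–13.
U+25C3 → 3-byte form E2 97 83 at offsets 14–16.
Offset 15 falls in char 5's range; it's byte 2 of E2 97 83 = 0x97.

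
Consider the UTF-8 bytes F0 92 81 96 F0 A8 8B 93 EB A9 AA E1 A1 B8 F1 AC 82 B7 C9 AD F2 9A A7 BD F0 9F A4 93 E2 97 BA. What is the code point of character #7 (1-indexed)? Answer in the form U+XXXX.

Offset 0: leading byte 0xF0 = 11110000 → 4-byte char #1 = F0 92 81 96.
Offset 4: leading byte 0xF0 = 11110000 → 4-byte char #2 = F0 A8 8B 93.
Offset 8: leading byte 0xEB = 11101011 → 3-byte char #3 = EB A9 AA.
Offset 11: leading byte 0xE1 = 11100001 → 3-byte char #4 = E1 A1 B8.
Offset 14: leading byte 0xF1 = 11110001 → 4-byte char #5 = F1 AC 82 B7.
Offset 18: leading byte 0xC9 = 11001001 → 2-byte char #6 = C9 AD.
Offset 20: leading byte 0xF2 = 11110010 → 4-byte char #7 = F2 9A A7 BD.
Leading byte 0xF2 = 11110010 matches 11110xxx → 4-byte sequence.
Byte 1: 0xF2 = 11110010, payload 010 (3 bits).
Byte 2: 0x9A = 10011010 (10xxxxxx ✓), payload 011010.
Byte 3: 0xA7 = 10100111 (10xxxxxx ✓), payload 100111.
Byte 4: 0xBD = 10111101 (10xxxxxx ✓), payload 111101.
Concatenate: 010011010100111111101 = 0x9A9FD (21 bits → U+9A9FD).

U+9A9FD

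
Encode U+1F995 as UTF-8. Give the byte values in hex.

U+1F995 = 0x1F995 = 129429 decimal. In range U+10000–U+10FFFF → 4-byte form: 11110xxx 10xxxxxx 10xxxxxx 10xxxxxx.
Binary (21 bits): 000011111100110010101.
Split 3+6+6+6: 000 | 011111 | 100110 | 010101.
Byte 1: 11110000 = 0xF0.
Byte 2: 10011111 = 0x9F.
Byte 3: 10100110 = 0xA6.
Byte 4: 10010101 = 0x95.

F0 9F A6 95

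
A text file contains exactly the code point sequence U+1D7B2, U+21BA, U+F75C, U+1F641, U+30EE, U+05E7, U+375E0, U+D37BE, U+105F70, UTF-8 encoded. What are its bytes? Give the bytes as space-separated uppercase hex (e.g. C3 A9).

F0 9D 9E B2 E2 86 BA EF 9D 9C F0 9F 99 81 E3 83 AE D7 A7 F0 B7 97 A0 F3 93 9E BE F4 85 BD B0

U+1D7B2: 4-byte form → F0 9D 9E B2.
U+21BA: 3-byte form → E2 86 BA.
U+F75C: 3-byte form → EF 9D 9C.
U+1F641: 4-byte form → F0 9F 99 81.
U+30EE: 3-byte form → E3 83 AE.
U+05E7: 2-byte form → D7 A7.
U+375E0: 4-byte form → F0 B7 97 A0.
U+D37BE: 4-byte form → F3 93 9E BE.
U+105F70: 4-byte form → F4 85 BD B0.
Concatenated (31 bytes): F0 9D 9E B2 E2 86 BA EF 9D 9C F0 9F 99 81 E3 83 AE D7 A7 F0 B7 97 A0 F3 93 9E BE F4 85 BD B0.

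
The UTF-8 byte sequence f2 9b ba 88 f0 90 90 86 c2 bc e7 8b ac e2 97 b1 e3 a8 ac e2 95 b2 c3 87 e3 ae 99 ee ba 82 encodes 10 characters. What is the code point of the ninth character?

U+3B99

Offset 0: leading byte 0xF2 = 11110010 → 4-byte char #1 = F2 9B BA 88.
Offset 4: leading byte 0xF0 = 11110000 → 4-byte char #2 = F0 90 90 86.
Offset 8: leading byte 0xC2 = 11000010 → 2-byte char #3 = C2 BC.
Offset 10: leading byte 0xE7 = 11100111 → 3-byte char #4 = E7 8B AC.
Offset 13: leading byte 0xE2 = 11100010 → 3-byte char #5 = E2 97 B1.
Offset 16: leading byte 0xE3 = 11100011 → 3-byte char #6 = E3 A8 AC.
Offset 19: leading byte 0xE2 = 11100010 → 3-byte char #7 = E2 95 B2.
Offset 22: leading byte 0xC3 = 11000011 → 2-byte char #8 = C3 87.
Offset 24: leading byte 0xE3 = 11100011 → 3-byte char #9 = E3 AE 99.
Leading byte 0xE3 = 11100011 matches 1110xxxx → 3-byte sequence.
Byte 1: 0xE3 = 11100011, payload 0011 (4 bits).
Byte 2: 0xAE = 10101110 (10xxxxxx ✓), payload 101110.
Byte 3: 0x99 = 10011001 (10xxxxxx ✓), payload 011001.
Concatenate: 0011101110011001 = 0x3B99 (16 bits → U+3B99).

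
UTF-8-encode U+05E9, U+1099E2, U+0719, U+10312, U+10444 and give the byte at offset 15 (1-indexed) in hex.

0x91

1-indexed offset 15 is 0-indexed offset 14.
U+05E9 → 2-byte form D7 A9 at offsets 0–1.
U+1099E2 → 4-byte form F4 89 A7 A2 at offsets 2–5.
U+0719 → 2-byte form DC 99 at offsets 6–7.
U+10312 → 4-byte form F0 90 8C 92 at offsets 8–11.
U+10444 → 4-byte form F0 90 91 84 at offsets 12–15.
Offset 14 falls in char 5's range; it's byte 3 of F0 90 91 84 = 0x91.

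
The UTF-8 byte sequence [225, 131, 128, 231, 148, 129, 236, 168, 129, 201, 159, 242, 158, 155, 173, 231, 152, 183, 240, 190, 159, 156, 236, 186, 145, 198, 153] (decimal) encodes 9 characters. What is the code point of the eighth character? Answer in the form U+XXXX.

U+CE91

Offset 0: leading byte 0xE1 = 11100001 → 3-byte char #1 = E1 83 80.
Offset 3: leading byte 0xE7 = 11100111 → 3-byte char #2 = E7 94 81.
Offset 6: leading byte 0xEC = 11101100 → 3-byte char #3 = EC A8 81.
Offset 9: leading byte 0xC9 = 11001001 → 2-byte char #4 = C9 9F.
Offset 11: leading byte 0xF2 = 11110010 → 4-byte char #5 = F2 9E 9B AD.
Offset 15: leading byte 0xE7 = 11100111 → 3-byte char #6 = E7 98 B7.
Offset 18: leading byte 0xF0 = 11110000 → 4-byte char #7 = F0 BE 9F 9C.
Offset 22: leading byte 0xEC = 11101100 → 3-byte char #8 = EC BA 91.
Leading byte 0xEC = 11101100 matches 1110xxxx → 3-byte sequence.
Byte 1: 0xEC = 11101100, payload 1100 (4 bits).
Byte 2: 0xBA = 10111010 (10xxxxxx ✓), payload 111010.
Byte 3: 0x91 = 10010001 (10xxxxxx ✓), payload 010001.
Concatenate: 1100111010010001 = 0xCE91 (16 bits → U+CE91).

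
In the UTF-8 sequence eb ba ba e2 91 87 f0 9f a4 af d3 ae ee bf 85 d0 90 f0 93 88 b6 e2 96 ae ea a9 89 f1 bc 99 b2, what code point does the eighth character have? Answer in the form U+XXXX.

U+25AE

Offset 0: leading byte 0xEB = 11101011 → 3-byte char #1 = EB BA BA.
Offset 3: leading byte 0xE2 = 11100010 → 3-byte char #2 = E2 91 87.
Offset 6: leading byte 0xF0 = 11110000 → 4-byte char #3 = F0 9F A4 AF.
Offset 10: leading byte 0xD3 = 11010011 → 2-byte char #4 = D3 AE.
Offset 12: leading byte 0xEE = 11101110 → 3-byte char #5 = EE BF 85.
Offset 15: leading byte 0xD0 = 11010000 → 2-byte char #6 = D0 90.
Offset 17: leading byte 0xF0 = 11110000 → 4-byte char #7 = F0 93 88 B6.
Offset 21: leading byte 0xE2 = 11100010 → 3-byte char #8 = E2 96 AE.
Leading byte 0xE2 = 11100010 matches 1110xxxx → 3-byte sequence.
Byte 1: 0xE2 = 11100010, payload 0010 (4 bits).
Byte 2: 0x96 = 10010110 (10xxxxxx ✓), payload 010110.
Byte 3: 0xAE = 10101110 (10xxxxxx ✓), payload 101110.
Concatenate: 0010010110101110 = 0x25AE (16 bits → U+25AE).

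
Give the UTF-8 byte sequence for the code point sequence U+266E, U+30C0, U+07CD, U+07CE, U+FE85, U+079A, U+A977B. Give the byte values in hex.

E2 99 AE E3 83 80 DF 8D DF 8E EF BA 85 DE 9A F2 A9 9D BB

U+266E: 3-byte form → E2 99 AE.
U+30C0: 3-byte form → E3 83 80.
U+07CD: 2-byte form → DF 8D.
U+07CE: 2-byte form → DF 8E.
U+FE85: 3-byte form → EF BA 85.
U+079A: 2-byte form → DE 9A.
U+A977B: 4-byte form → F2 A9 9D BB.
Concatenated (19 bytes): E2 99 AE E3 83 80 DF 8D DF 8E EF BA 85 DE 9A F2 A9 9D BB.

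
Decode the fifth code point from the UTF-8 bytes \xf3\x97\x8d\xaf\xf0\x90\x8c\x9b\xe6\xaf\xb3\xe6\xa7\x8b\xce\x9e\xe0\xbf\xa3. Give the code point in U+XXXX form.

Offset 0: leading byte 0xF3 = 11110011 → 4-byte char #1 = F3 97 8D AF.
Offset 4: leading byte 0xF0 = 11110000 → 4-byte char #2 = F0 90 8C 9B.
Offset 8: leading byte 0xE6 = 11100110 → 3-byte char #3 = E6 AF B3.
Offset 11: leading byte 0xE6 = 11100110 → 3-byte char #4 = E6 A7 8B.
Offset 14: leading byte 0xCE = 11001110 → 2-byte char #5 = CE 9E.
Leading byte 0xCE = 11001110 matches 110xxxxx → 2-byte sequence.
Byte 1: 0xCE = 11001110, payload 01110 (5 bits).
Byte 2: 0x9E = 10011110 (10xxxxxx ✓), payload 011110.
Concatenate: 01110011110 = 0x39E (11 bits → U+039E).

U+039E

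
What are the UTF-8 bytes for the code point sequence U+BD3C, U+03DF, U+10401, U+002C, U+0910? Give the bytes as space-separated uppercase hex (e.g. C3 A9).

EB B4 BC CF 9F F0 90 90 81 2C E0 A4 90

U+BD3C: 3-byte form → EB B4 BC.
U+03DF: 2-byte form → CF 9F.
U+10401: 4-byte form → F0 90 90 81.
U+002C: 1-byte form → 2C.
U+0910: 3-byte form → E0 A4 90.
Concatenated (13 bytes): EB B4 BC CF 9F F0 90 90 81 2C E0 A4 90.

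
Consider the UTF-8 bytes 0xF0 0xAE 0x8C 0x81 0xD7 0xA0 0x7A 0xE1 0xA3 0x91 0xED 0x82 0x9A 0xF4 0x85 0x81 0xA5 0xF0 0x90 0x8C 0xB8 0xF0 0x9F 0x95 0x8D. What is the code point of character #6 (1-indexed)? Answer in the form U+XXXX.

Offset 0: leading byte 0xF0 = 11110000 → 4-byte char #1 = F0 AE 8C 81.
Offset 4: leading byte 0xD7 = 11010111 → 2-byte char #2 = D7 A0.
Offset 6: leading byte 0x7A = 01111010 → 1-byte char #3 = 7A.
Offset 7: leading byte 0xE1 = 11100001 → 3-byte char #4 = E1 A3 91.
Offset 10: leading byte 0xED = 11101101 → 3-byte char #5 = ED 82 9A.
Offset 13: leading byte 0xF4 = 11110100 → 4-byte char #6 = F4 85 81 A5.
Leading byte 0xF4 = 11110100 matches 11110xxx → 4-byte sequence.
Byte 1: 0xF4 = 11110100, payload 100 (3 bits).
Byte 2: 0x85 = 10000101 (10xxxxxx ✓), payload 000101.
Byte 3: 0x81 = 10000001 (10xxxxxx ✓), payload 000001.
Byte 4: 0xA5 = 10100101 (10xxxxxx ✓), payload 100101.
Concatenate: 100000101000001100101 = 0x105065 (21 bits → U+105065).

U+105065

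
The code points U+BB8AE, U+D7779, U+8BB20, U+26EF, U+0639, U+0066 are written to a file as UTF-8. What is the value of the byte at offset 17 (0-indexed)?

U+BB8AE → 4-byte form F2 BB A2 AE at offsets 0–3.
U+D7779 → 4-byte form F3 97 9D B9 at offsets 4–7.
U+8BB20 → 4-byte form F2 8B AC A0 at offsets 8–11.
U+26EF → 3-byte form E2 9B AF at offsets 12–14.
U+0639 → 2-byte form D8 B9 at offsets 15–16.
U+0066 → 1-byte form 66 at offsets 17–17.
Offset 17 falls in char 6's range; it's byte 1 of 66 = 0x66.

0x66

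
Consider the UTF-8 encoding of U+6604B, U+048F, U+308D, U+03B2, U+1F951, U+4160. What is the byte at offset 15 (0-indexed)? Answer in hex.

U+6604B → 4-byte form F1 A6 81 8B at offsets 0–3.
U+048F → 2-byte form D2 8F at offsets 4–5.
U+308D → 3-byte form E3 82 8D at offsets 6–8.
U+03B2 → 2-byte form CE B2 at offsets 9–10.
U+1F951 → 4-byte form F0 9F A5 91 at offsets 11–14.
U+4160 → 3-byte form E4 85 A0 at offsets 15–17.
Offset 15 falls in char 6's range; it's byte 1 of E4 85 A0 = 0xE4.

0xE4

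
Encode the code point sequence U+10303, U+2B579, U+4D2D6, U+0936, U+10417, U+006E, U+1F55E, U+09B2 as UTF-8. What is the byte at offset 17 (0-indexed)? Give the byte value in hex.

U+10303 → 4-byte form F0 90 8C 83 at offsets 0–3.
U+2B579 → 4-byte form F0 AB 95 B9 at offsets 4–7.
U+4D2D6 → 4-byte form F1 8D 8B 96 at offsets 8–11.
U+0936 → 3-byte form E0 A4 B6 at offsets 12–14.
U+10417 → 4-byte form F0 90 90 97 at offsets 15–18.
Offset 17 falls in char 5's range; it's byte 3 of F0 90 90 97 = 0x90.

0x90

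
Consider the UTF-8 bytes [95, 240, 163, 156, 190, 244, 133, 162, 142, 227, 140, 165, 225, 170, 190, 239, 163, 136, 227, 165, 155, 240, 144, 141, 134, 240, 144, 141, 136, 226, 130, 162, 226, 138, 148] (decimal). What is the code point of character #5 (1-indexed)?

U+1ABE

Offset 0: leading byte 0x5F = 01011111 → 1-byte char #1 = 5F.
Offset 1: leading byte 0xF0 = 11110000 → 4-byte char #2 = F0 A3 9C BE.
Offset 5: leading byte 0xF4 = 11110100 → 4-byte char #3 = F4 85 A2 8E.
Offset 9: leading byte 0xE3 = 11100011 → 3-byte char #4 = E3 8C A5.
Offset 12: leading byte 0xE1 = 11100001 → 3-byte char #5 = E1 AA BE.
Leading byte 0xE1 = 11100001 matches 1110xxxx → 3-byte sequence.
Byte 1: 0xE1 = 11100001, payload 0001 (4 bits).
Byte 2: 0xAA = 10101010 (10xxxxxx ✓), payload 101010.
Byte 3: 0xBE = 10111110 (10xxxxxx ✓), payload 111110.
Concatenate: 0001101010111110 = 0x1ABE (16 bits → U+1ABE).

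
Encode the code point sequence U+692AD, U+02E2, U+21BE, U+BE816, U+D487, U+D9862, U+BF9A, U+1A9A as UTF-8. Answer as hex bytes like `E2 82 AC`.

U+692AD: 4-byte form → F1 A9 8A AD.
U+02E2: 2-byte form → CB A2.
U+21BE: 3-byte form → E2 86 BE.
U+BE816: 4-byte form → F2 BE A0 96.
U+D487: 3-byte form → ED 92 87.
U+D9862: 4-byte form → F3 99 A1 A2.
U+BF9A: 3-byte form → EB BE 9A.
U+1A9A: 3-byte form → E1 AA 9A.
Concatenated (26 bytes): F1 A9 8A AD CB A2 E2 86 BE F2 BE A0 96 ED 92 87 F3 99 A1 A2 EB BE 9A E1 AA 9A.

F1 A9 8A AD CB A2 E2 86 BE F2 BE A0 96 ED 92 87 F3 99 A1 A2 EB BE 9A E1 AA 9A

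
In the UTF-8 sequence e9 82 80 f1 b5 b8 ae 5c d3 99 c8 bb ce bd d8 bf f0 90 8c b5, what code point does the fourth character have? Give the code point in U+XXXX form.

Offset 0: leading byte 0xE9 = 11101001 → 3-byte char #1 = E9 82 80.
Offset 3: leading byte 0xF1 = 11110001 → 4-byte char #2 = F1 B5 B8 AE.
Offset 7: leading byte 0x5C = 01011100 → 1-byte char #3 = 5C.
Offset 8: leading byte 0xD3 = 11010011 → 2-byte char #4 = D3 99.
Leading byte 0xD3 = 11010011 matches 110xxxxx → 2-byte sequence.
Byte 1: 0xD3 = 11010011, payload 10011 (5 bits).
Byte 2: 0x99 = 10011001 (10xxxxxx ✓), payload 011001.
Concatenate: 10011011001 = 0x4D9 (11 bits → U+04D9).

U+04D9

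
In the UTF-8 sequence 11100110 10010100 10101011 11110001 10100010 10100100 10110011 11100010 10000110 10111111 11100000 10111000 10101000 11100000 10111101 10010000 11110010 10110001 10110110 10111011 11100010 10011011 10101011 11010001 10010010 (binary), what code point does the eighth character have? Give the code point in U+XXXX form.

Offset 0: leading byte 0xE6 = 11100110 → 3-byte char #1 = E6 94 AB.
Offset 3: leading byte 0xF1 = 11110001 → 4-byte char #2 = F1 A2 A4 B3.
Offset 7: leading byte 0xE2 = 11100010 → 3-byte char #3 = E2 86 BF.
Offset 10: leading byte 0xE0 = 11100000 → 3-byte char #4 = E0 B8 A8.
Offset 13: leading byte 0xE0 = 11100000 → 3-byte char #5 = E0 BD 90.
Offset 16: leading byte 0xF2 = 11110010 → 4-byte char #6 = F2 B1 B6 BB.
Offset 20: leading byte 0xE2 = 11100010 → 3-byte char #7 = E2 9B AB.
Offset 23: leading byte 0xD1 = 11010001 → 2-byte char #8 = D1 92.
Leading byte 0xD1 = 11010001 matches 110xxxxx → 2-byte sequence.
Byte 1: 0xD1 = 11010001, payload 10001 (5 bits).
Byte 2: 0x92 = 10010010 (10xxxxxx ✓), payload 010010.
Concatenate: 10001010010 = 0x452 (11 bits → U+0452).

U+0452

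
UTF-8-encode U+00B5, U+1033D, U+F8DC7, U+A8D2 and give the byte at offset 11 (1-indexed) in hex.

1-indexed offset 11 is 0-indexed offset 10.
U+00B5 → 2-byte form C2 B5 at offsets 0–1.
U+1033D → 4-byte form F0 90 8C BD at offsets 2–5.
U+F8DC7 → 4-byte form F3 B8 B7 87 at offsets 6–9.
U+A8D2 → 3-byte form EA A3 92 at offsets 10–12.
Offset 10 falls in char 4's range; it's byte 1 of EA A3 92 = 0xEA.

0xEA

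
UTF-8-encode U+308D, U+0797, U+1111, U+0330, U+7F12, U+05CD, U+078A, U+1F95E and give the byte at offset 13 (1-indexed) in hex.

1-indexed offset 13 is 0-indexed offset 12.
U+308D → 3-byte form E3 82 8D at offsets 0–2.
U+0797 → 2-byte form DE 97 at offsets 3–4.
U+1111 → 3-byte form E1 84 91 at offsets 5–7.
U+0330 → 2-byte form CC B0 at offsets 8–9.
U+7F12 → 3-byte form E7 BC 92 at offsets 10–12.
Offset 12 falls in char 5's range; it's byte 3 of E7 BC 92 = 0x92.

0x92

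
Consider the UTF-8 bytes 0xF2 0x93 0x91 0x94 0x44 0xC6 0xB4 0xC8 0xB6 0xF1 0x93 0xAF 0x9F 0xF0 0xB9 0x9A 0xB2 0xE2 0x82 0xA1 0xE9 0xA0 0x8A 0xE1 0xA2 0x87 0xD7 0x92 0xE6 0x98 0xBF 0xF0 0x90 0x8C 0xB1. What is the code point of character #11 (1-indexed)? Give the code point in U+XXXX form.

Offset 0: leading byte 0xF2 = 11110010 → 4-byte char #1 = F2 93 91 94.
Offset 4: leading byte 0x44 = 01000100 → 1-byte char #2 = 44.
Offset 5: leading byte 0xC6 = 11000110 → 2-byte char #3 = C6 B4.
Offset 7: leading byte 0xC8 = 11001000 → 2-byte char #4 = C8 B6.
Offset 9: leading byte 0xF1 = 11110001 → 4-byte char #5 = F1 93 AF 9F.
Offset 13: leading byte 0xF0 = 11110000 → 4-byte char #6 = F0 B9 9A B2.
Offset 17: leading byte 0xE2 = 11100010 → 3-byte char #7 = E2 82 A1.
Offset 20: leading byte 0xE9 = 11101001 → 3-byte char #8 = E9 A0 8A.
Offset 23: leading byte 0xE1 = 11100001 → 3-byte char #9 = E1 A2 87.
Offset 26: leading byte 0xD7 = 11010111 → 2-byte char #10 = D7 92.
Offset 28: leading byte 0xE6 = 11100110 → 3-byte char #11 = E6 98 BF.
Leading byte 0xE6 = 11100110 matches 1110xxxx → 3-byte sequence.
Byte 1: 0xE6 = 11100110, payload 0110 (4 bits).
Byte 2: 0x98 = 10011000 (10xxxxxx ✓), payload 011000.
Byte 3: 0xBF = 10111111 (10xxxxxx ✓), payload 111111.
Concatenate: 0110011000111111 = 0x663F (16 bits → U+663F).

U+663F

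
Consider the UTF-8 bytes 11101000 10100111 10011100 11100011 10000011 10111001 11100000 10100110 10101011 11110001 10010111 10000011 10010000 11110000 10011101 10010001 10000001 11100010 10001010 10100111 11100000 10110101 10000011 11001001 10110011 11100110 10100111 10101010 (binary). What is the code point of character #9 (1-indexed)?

U+69EA

Offset 0: leading byte 0xE8 = 11101000 → 3-byte char #1 = E8 A7 9C.
Offset 3: leading byte 0xE3 = 11100011 → 3-byte char #2 = E3 83 B9.
Offset 6: leading byte 0xE0 = 11100000 → 3-byte char #3 = E0 A6 AB.
Offset 9: leading byte 0xF1 = 11110001 → 4-byte char #4 = F1 97 83 90.
Offset 13: leading byte 0xF0 = 11110000 → 4-byte char #5 = F0 9D 91 81.
Offset 17: leading byte 0xE2 = 11100010 → 3-byte char #6 = E2 8A A7.
Offset 20: leading byte 0xE0 = 11100000 → 3-byte char #7 = E0 B5 83.
Offset 23: leading byte 0xC9 = 11001001 → 2-byte char #8 = C9 B3.
Offset 25: leading byte 0xE6 = 11100110 → 3-byte char #9 = E6 A7 AA.
Leading byte 0xE6 = 11100110 matches 1110xxxx → 3-byte sequence.
Byte 1: 0xE6 = 11100110, payload 0110 (4 bits).
Byte 2: 0xA7 = 10100111 (10xxxxxx ✓), payload 100111.
Byte 3: 0xAA = 10101010 (10xxxxxx ✓), payload 101010.
Concatenate: 0110100111101010 = 0x69EA (16 bits → U+69EA).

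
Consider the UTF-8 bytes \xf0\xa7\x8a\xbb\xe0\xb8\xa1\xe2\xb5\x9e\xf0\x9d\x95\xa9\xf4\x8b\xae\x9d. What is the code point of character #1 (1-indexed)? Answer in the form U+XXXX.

U+272BB

Offset 0: leading byte 0xF0 = 11110000 → 4-byte char #1 = F0 A7 8A BB.
Leading byte 0xF0 = 11110000 matches 11110xxx → 4-byte sequence.
Byte 1: 0xF0 = 11110000, payload 000 (3 bits).
Byte 2: 0xA7 = 10100111 (10xxxxxx ✓), payload 100111.
Byte 3: 0x8A = 10001010 (10xxxxxx ✓), payload 001010.
Byte 4: 0xBB = 10111011 (10xxxxxx ✓), payload 111011.
Concatenate: 000100111001010111011 = 0x272BB (21 bits → U+272BB).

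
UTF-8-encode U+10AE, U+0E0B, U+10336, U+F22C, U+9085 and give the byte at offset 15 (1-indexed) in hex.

1-indexed offset 15 is 0-indexed offset 14.
U+10AE → 3-byte form E1 82 AE at offsets 0–2.
U+0E0B → 3-byte form E0 B8 8B at offsets 3–5.
U+10336 → 4-byte form F0 90 8C B6 at offsets 6–9.
U+F22C → 3-byte form EF 88 AC at offsets 10–12.
U+9085 → 3-byte form E9 82 85 at offsets 13–15.
Offset 14 falls in char 5's range; it's byte 2 of E9 82 85 = 0x82.

0x82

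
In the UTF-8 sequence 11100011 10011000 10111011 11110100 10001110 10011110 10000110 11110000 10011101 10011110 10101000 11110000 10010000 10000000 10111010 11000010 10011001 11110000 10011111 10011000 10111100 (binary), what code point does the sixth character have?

U+1F63C

Offset 0: leading byte 0xE3 = 11100011 → 3-byte char #1 = E3 98 BB.
Offset 3: leading byte 0xF4 = 11110100 → 4-byte char #2 = F4 8E 9E 86.
Offset 7: leading byte 0xF0 = 11110000 → 4-byte char #3 = F0 9D 9E A8.
Offset 11: leading byte 0xF0 = 11110000 → 4-byte char #4 = F0 90 80 BA.
Offset 15: leading byte 0xC2 = 11000010 → 2-byte char #5 = C2 99.
Offset 17: leading byte 0xF0 = 11110000 → 4-byte char #6 = F0 9F 98 BC.
Leading byte 0xF0 = 11110000 matches 11110xxx → 4-byte sequence.
Byte 1: 0xF0 = 11110000, payload 000 (3 bits).
Byte 2: 0x9F = 10011111 (10xxxxxx ✓), payload 011111.
Byte 3: 0x98 = 10011000 (10xxxxxx ✓), payload 011000.
Byte 4: 0xBC = 10111100 (10xxxxxx ✓), payload 111100.
Concatenate: 000011111011000111100 = 0x1F63C (21 bits → U+1F63C).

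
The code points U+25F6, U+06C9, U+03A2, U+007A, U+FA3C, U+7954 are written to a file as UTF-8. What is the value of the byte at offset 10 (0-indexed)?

U+25F6 → 3-byte form E2 97 B6 at offsets 0–2.
U+06C9 → 2-byte form DB 89 at offsets 3–4.
U+03A2 → 2-byte form CE A2 at offsets 5–6.
U+007A → 1-byte form 7A at offsets 7–7.
U+FA3C → 3-byte form EF A8 BC at offsets 8–10.
Offset 10 falls in char 5's range; it's byte 3 of EF A8 BC = 0xBC.

0xBC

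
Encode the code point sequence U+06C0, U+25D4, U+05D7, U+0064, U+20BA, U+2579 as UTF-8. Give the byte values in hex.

U+06C0: 2-byte form → DB 80.
U+25D4: 3-byte form → E2 97 94.
U+05D7: 2-byte form → D7 97.
U+0064: 1-byte form → 64.
U+20BA: 3-byte form → E2 82 BA.
U+2579: 3-byte form → E2 95 B9.
Concatenated (14 bytes): DB 80 E2 97 94 D7 97 64 E2 82 BA E2 95 B9.

DB 80 E2 97 94 D7 97 64 E2 82 BA E2 95 B9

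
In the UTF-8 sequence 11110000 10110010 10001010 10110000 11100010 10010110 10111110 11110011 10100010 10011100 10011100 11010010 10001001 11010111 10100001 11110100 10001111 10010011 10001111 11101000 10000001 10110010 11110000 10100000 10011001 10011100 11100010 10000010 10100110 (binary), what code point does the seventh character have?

Offset 0: leading byte 0xF0 = 11110000 → 4-byte char #1 = F0 B2 8A B0.
Offset 4: leading byte 0xE2 = 11100010 → 3-byte char #2 = E2 96 BE.
Offset 7: leading byte 0xF3 = 11110011 → 4-byte char #3 = F3 A2 9C 9C.
Offset 11: leading byte 0xD2 = 11010010 → 2-byte char #4 = D2 89.
Offset 13: leading byte 0xD7 = 11010111 → 2-byte char #5 = D7 A1.
Offset 15: leading byte 0xF4 = 11110100 → 4-byte char #6 = F4 8F 93 8F.
Offset 19: leading byte 0xE8 = 11101000 → 3-byte char #7 = E8 81 B2.
Leading byte 0xE8 = 11101000 matches 1110xxxx → 3-byte sequence.
Byte 1: 0xE8 = 11101000, payload 1000 (4 bits).
Byte 2: 0x81 = 10000001 (10xxxxxx ✓), payload 000001.
Byte 3: 0xB2 = 10110010 (10xxxxxx ✓), payload 110010.
Concatenate: 1000000001110010 = 0x8072 (16 bits → U+8072).

U+8072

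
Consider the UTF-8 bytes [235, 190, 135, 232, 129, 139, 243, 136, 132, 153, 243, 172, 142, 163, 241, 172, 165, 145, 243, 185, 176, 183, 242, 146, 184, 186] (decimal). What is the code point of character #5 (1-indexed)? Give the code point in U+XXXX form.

U+6C951

Offset 0: leading byte 0xEB = 11101011 → 3-byte char #1 = EB BE 87.
Offset 3: leading byte 0xE8 = 11101000 → 3-byte char #2 = E8 81 8B.
Offset 6: leading byte 0xF3 = 11110011 → 4-byte char #3 = F3 88 84 99.
Offset 10: leading byte 0xF3 = 11110011 → 4-byte char #4 = F3 AC 8E A3.
Offset 14: leading byte 0xF1 = 11110001 → 4-byte char #5 = F1 AC A5 91.
Leading byte 0xF1 = 11110001 matches 11110xxx → 4-byte sequence.
Byte 1: 0xF1 = 11110001, payload 001 (3 bits).
Byte 2: 0xAC = 10101100 (10xxxxxx ✓), payload 101100.
Byte 3: 0xA5 = 10100101 (10xxxxxx ✓), payload 100101.
Byte 4: 0x91 = 10010001 (10xxxxxx ✓), payload 010001.
Concatenate: 001101100100101010001 = 0x6C951 (21 bits → U+6C951).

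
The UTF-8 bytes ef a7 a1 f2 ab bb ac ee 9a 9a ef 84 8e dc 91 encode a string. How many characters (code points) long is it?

5

Byte at offset 0: 0xEF = 11101111 → 3-byte char (#1). Advance 3.
Byte at offset 3: 0xF2 = 11110010 → 4-byte char (#2). Advance 4.
Byte at offset 7: 0xEE = 11101110 → 3-byte char (#3). Advance 3.
Byte at offset 10: 0xEF = 11101111 → 3-byte char (#4). Advance 3.
Byte at offset 13: 0xDC = 11011100 → 2-byte char (#5). Advance 2.
Reached end at offset 15 after 5 code points.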